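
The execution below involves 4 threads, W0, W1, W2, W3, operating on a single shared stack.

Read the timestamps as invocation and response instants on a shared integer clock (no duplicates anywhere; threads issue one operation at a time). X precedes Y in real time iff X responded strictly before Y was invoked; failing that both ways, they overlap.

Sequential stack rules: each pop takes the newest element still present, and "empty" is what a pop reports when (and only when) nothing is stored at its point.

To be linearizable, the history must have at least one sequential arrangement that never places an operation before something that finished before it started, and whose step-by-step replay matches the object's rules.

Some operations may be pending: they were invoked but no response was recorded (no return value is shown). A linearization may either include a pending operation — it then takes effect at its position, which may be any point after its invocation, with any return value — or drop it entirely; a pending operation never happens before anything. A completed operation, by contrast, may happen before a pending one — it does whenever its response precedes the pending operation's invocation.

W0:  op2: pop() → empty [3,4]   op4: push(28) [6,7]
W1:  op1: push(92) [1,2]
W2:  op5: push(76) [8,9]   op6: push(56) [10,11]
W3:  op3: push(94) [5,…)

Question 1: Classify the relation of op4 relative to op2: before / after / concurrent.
after

op4 spans [6,7], op2 spans [3,4]
resp(op2)=4 < inv(op4)=6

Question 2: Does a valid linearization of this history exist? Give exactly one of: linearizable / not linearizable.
not linearizable

already the first 4 events (up to op2's response at time 4) admit no linearization; the first 3 still do
exhaustive check: the 2 completed stack ops admit one real-time order; illegal
sample order op1, op2 stalls at step 2 — op2 pop() → empty has no legal effect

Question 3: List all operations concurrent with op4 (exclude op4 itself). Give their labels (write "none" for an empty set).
op3

op4 spans [6,7]: anything still running between times 6 and 7 counts as concurrent
op1 [1,2]: before
op2 [3,4]: before
op3 [5,…): concurrent
op5 [8,9]: after
op6 [10,11]: after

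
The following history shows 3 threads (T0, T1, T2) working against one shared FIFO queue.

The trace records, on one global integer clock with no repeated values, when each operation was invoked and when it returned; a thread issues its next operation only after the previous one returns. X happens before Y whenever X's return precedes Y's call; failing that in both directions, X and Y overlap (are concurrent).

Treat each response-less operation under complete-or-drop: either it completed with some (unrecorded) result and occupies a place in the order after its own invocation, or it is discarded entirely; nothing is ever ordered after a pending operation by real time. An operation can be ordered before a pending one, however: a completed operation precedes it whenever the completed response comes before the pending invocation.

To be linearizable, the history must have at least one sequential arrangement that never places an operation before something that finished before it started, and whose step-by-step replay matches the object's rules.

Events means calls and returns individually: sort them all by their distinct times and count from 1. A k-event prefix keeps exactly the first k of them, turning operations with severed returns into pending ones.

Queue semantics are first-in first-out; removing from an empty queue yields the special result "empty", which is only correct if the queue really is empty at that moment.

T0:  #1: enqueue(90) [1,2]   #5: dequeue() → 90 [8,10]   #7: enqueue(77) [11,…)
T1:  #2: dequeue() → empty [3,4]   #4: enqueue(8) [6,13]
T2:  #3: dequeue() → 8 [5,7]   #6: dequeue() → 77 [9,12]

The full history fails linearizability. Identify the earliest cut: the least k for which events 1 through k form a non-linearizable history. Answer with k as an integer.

one valid order for events 1..3 is #1:
1. #1 enqueue(90), leaving queue <90>
with event 4 included (#2 responding at time 4), all real-time-consistent orders fail
take #1, #2: step 2 already fails, because #2 dequeue() → empty cannot occur there

4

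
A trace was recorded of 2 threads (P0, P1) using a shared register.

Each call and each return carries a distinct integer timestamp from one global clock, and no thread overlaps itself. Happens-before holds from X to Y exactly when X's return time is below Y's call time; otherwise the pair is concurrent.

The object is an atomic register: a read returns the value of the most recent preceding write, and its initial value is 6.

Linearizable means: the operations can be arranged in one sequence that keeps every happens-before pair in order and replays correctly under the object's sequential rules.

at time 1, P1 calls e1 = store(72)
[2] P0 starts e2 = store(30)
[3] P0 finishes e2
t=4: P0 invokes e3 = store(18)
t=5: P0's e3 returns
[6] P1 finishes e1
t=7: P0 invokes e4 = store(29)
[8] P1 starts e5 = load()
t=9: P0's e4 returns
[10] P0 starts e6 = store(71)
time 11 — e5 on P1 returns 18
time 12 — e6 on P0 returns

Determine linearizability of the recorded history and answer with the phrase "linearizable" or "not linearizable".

a witness: e1, e2, e3, e5, e4, e6
after step 1 (e1 store(72)): value 72
after step 2 (e2 store(30)): value 30
after step 3 (e3 store(18)): value 18
after step 4 (e5 load() → 18): value 18
after step 5 (e4 store(29)): value 29
after step 6 (e6 store(71)): value 71

linearizable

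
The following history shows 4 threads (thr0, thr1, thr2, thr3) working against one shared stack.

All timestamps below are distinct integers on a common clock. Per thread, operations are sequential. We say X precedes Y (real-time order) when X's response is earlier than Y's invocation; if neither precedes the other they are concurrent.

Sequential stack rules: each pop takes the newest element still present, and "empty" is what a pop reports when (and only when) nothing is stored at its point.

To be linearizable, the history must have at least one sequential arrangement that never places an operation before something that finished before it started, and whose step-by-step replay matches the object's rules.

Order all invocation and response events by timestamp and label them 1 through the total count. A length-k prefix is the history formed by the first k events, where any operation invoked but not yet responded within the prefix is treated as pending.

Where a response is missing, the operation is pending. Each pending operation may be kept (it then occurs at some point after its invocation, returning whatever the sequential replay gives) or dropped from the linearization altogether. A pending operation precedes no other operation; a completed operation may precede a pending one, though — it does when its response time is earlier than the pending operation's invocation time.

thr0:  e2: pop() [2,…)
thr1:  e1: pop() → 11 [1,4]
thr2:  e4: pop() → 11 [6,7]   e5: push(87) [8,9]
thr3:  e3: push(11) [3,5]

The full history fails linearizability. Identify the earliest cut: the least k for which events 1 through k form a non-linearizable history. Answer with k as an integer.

a valid linearization of events 1..6 exists, for instance e2, e3, e1:
step 1: e2 pop() (pending, included) — stack <>
step 2: e3 push(11) — stack <11>
step 3: e1 pop() → 11 — stack <>
at event 7 (e4's time-7 response) nothing linearizes any more
no escape via the 1 pending operation (e2): every completion choice fails
e.g. e1, e3, e4 (pending dropped): illegal at step 1, since e1 pop() → 11 cannot apply there
e.g. e3, e1, e4 (pending dropped): illegal at step 3, since e4 pop() → 11 cannot apply there

7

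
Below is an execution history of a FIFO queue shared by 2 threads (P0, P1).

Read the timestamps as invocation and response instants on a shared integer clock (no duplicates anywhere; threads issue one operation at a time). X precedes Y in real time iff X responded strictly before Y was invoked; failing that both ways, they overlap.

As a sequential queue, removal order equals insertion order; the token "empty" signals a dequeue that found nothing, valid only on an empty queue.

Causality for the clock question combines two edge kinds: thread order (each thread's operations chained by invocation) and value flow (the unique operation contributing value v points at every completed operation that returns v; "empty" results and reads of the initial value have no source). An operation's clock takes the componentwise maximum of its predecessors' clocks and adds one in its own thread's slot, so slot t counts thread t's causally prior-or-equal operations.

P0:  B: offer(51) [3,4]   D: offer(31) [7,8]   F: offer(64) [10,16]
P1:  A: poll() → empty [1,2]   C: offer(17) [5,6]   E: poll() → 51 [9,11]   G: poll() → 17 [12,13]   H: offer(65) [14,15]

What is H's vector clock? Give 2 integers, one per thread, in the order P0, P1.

root op A, invoked 1: fresh clock plus P1's own tick → (0, 1)
root op B, invoked 3: fresh clock plus P0's own tick → (1, 0)
C (invocation 5): componentwise max over VC(A)=(0, 1), +1 at P1, giving (0, 2)
D (invocation 7): componentwise max over VC(B)=(1, 0), +1 at P0, giving (2, 0)
F (invocation 10): componentwise max over VC(D)=(2, 0), +1 at P0, giving (3, 0)
E (invocation 9): componentwise max over VC(B)=(1, 0), VC(C)=(0, 2), +1 at P1, giving (1, 3)
G (invocation 12): componentwise max over VC(C)=(0, 2), VC(E)=(1, 3), +1 at P1, giving (1, 4)
H (invocation 14): componentwise max over VC(G)=(1, 4), +1 at P1, giving (1, 5)
target: VC(H) = (1, 5)

(1, 5)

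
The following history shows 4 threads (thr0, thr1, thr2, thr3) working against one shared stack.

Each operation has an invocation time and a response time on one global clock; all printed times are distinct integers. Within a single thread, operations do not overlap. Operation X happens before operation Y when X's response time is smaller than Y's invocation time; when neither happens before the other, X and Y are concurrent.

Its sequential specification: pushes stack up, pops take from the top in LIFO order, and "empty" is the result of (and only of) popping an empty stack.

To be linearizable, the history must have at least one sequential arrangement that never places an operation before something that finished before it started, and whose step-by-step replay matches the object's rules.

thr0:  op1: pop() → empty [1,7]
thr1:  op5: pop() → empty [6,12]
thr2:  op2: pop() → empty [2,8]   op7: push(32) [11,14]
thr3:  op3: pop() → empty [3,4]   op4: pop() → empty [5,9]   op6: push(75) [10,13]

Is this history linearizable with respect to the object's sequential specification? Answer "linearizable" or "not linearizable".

witness order: op1, op2, op3, op4, op5, op6, op7
1. op1 pop() → empty, leaving stack <>
2. op2 pop() → empty, leaving stack <>
3. op3 pop() → empty, leaving stack <>
4. op4 pop() → empty, leaving stack <>
5. op5 pop() → empty, leaving stack <>
6. op6 push(75), leaving stack <75>
7. op7 push(32), leaving stack <75,32>

linearizable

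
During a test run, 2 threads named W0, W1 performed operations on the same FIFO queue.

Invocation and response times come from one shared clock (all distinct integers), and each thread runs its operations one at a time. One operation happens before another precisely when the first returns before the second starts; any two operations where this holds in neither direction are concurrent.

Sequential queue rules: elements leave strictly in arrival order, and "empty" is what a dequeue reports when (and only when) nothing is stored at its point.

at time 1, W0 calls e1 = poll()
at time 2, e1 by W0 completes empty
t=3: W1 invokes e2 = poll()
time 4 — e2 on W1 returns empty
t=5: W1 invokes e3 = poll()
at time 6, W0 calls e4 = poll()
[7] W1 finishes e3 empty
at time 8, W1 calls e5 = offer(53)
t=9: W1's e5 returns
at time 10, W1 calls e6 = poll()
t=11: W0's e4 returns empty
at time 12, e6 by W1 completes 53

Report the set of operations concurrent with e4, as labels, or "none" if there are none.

e4 runs from 6 to 11; window-overlapping ops are concurrent
e1 [1,2]: before
e2 [3,4]: before
e3 [5,7]: concurrent
e5 [8,9]: concurrent
e6 [10,12]: concurrent

e3, e5, e6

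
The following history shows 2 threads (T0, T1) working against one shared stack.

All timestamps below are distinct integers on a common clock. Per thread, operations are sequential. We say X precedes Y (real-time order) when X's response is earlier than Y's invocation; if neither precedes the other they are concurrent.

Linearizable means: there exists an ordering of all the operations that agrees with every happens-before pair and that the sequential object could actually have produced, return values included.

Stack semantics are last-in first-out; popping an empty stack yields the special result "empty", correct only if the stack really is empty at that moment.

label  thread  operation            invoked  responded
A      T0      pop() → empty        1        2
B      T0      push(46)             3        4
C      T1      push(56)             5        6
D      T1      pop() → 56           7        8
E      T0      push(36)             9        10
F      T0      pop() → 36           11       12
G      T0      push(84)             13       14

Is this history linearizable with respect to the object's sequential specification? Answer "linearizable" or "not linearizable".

a witness: A, B, C, D, E, F, G
1. A pop() → empty, leaving stack <>
2. B push(46), leaving stack <46>
3. C push(56), leaving stack <46,56>
4. D pop() → 56, leaving stack <46>
5. E push(36), leaving stack <46,36>
6. F pop() → 36, leaving stack <46>
7. G push(84), leaving stack <46,84>

linearizable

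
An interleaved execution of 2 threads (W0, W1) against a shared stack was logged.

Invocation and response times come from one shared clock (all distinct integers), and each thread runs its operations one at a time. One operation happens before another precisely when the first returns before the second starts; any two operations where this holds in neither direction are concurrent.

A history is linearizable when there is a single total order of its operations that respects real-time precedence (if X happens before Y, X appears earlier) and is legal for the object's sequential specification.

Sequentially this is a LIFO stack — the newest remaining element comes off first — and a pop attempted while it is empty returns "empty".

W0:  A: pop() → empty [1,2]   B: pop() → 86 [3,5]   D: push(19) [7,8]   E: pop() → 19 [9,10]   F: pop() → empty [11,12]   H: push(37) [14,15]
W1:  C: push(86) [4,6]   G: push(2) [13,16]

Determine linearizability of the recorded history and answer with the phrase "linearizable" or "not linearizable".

a witness: A, C, B, D, E, F, G, H
step 1: A pop() → empty — stack <>
step 2: C push(86) — stack <86>
step 3: B pop() → 86 — stack <>
step 4: D push(19) — stack <19>
step 5: E pop() → 19 — stack <>
step 6: F pop() → empty — stack <>
step 7: G push(2) — stack <2>
step 8: H push(37) — stack <2,37>

linearizable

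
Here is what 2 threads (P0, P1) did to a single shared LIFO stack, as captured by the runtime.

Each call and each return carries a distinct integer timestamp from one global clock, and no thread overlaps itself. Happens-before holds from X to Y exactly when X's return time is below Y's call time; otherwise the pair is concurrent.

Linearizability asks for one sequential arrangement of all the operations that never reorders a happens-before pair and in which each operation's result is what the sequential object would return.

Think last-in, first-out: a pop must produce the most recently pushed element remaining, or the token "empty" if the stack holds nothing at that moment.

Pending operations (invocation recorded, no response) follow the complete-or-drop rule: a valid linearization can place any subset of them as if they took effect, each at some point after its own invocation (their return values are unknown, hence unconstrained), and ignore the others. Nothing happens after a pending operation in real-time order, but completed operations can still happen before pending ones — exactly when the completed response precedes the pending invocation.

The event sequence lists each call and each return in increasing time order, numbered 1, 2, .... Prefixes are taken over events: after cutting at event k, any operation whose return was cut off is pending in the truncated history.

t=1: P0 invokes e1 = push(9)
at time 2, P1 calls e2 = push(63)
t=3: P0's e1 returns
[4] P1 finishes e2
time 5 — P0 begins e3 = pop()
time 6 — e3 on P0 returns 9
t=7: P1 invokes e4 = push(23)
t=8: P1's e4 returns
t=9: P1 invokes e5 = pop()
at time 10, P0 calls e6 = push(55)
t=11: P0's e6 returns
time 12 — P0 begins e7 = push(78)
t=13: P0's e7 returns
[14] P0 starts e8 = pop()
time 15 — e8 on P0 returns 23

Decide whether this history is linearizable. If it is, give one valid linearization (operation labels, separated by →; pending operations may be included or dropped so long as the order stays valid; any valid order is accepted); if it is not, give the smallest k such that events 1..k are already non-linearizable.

cut after 14 events: linearizable; cut after 15 events (e8 responds, time 15): not linearizable
checked exhaustively: 2 real-time-consistent orders of 7 completed operations, zero legal LIFO stack replays
no completion choice of the 1 pending operation (e5) rescues it — every subset was tried
take e1, e2, e3, e4, e6, e7, e8 (pending dropped): step 3 already fails, because e3 pop() → 9 cannot occur there
take e2, e1, e3, e4, e6, e7, e8 (pending dropped): step 7 already fails, because e8 pop() → 23 cannot occur there

not linearizable — minimal violating prefix: 15 events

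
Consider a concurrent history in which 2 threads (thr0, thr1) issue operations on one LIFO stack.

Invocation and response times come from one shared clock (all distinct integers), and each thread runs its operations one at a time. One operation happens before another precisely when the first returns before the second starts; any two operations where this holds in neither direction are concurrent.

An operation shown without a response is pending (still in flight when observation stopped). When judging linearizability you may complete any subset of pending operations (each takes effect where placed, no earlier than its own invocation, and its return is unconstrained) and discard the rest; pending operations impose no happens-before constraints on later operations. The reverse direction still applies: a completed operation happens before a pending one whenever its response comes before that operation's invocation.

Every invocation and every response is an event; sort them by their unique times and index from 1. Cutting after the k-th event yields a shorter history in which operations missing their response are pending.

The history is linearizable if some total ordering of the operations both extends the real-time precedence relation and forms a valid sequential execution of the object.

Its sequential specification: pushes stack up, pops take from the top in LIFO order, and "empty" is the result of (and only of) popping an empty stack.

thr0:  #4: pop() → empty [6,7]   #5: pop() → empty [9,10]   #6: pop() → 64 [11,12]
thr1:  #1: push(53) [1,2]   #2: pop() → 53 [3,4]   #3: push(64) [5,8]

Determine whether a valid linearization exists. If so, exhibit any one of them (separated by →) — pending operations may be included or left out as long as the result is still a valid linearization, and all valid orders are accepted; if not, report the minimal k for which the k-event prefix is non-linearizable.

not linearizable — minimal violating prefix: 10 events

prefix check: 1..9 passes, 1..10 fails once #5's time-10 response joins
the 5 completed operations admit 2 real-time orders; each fails the LIFO stack replay
one such order, #1, #2, #3, #4, #5, breaks at step 4 where #4 pop() → empty is illegal
one such order, #1, #2, #4, #3, #5, breaks at step 5 where #5 pop() → empty is illegal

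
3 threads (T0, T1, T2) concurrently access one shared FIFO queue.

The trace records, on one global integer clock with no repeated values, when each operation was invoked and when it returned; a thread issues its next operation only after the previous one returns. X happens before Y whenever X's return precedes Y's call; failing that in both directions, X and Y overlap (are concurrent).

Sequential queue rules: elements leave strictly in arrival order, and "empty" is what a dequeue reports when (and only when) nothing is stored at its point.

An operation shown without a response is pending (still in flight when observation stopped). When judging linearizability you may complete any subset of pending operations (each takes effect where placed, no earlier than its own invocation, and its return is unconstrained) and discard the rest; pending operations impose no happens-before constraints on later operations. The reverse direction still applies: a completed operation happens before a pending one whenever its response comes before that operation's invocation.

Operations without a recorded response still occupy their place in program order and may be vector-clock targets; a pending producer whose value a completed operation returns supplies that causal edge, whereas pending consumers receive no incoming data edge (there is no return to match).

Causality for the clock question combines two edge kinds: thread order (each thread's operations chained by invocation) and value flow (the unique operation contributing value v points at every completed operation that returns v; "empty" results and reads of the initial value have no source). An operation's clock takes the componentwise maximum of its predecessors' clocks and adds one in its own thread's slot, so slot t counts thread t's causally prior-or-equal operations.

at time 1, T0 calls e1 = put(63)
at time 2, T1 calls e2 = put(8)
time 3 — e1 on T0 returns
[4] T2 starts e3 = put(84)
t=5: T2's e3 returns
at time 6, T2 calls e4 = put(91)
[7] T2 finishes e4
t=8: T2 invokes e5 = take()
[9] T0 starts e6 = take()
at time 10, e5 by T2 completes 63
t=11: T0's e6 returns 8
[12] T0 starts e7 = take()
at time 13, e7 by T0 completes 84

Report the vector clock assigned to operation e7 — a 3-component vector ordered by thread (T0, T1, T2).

no predecessors for e3 (invoked 4): T2 increments from zero → (0, 0, 1)
no predecessors for e2 (invoked 2): T1 increments from zero → (0, 1, 0)
no predecessors for e1 (invoked 1): T0 increments from zero → (1, 0, 0)
e4 (invocation 6): componentwise max over VC(e3)=(0, 0, 1), +1 at T2, giving (0, 0, 2)
e6 (invocation 9): componentwise max over VC(e1)=(1, 0, 0), VC(e2)=(0, 1, 0), +1 at T0, giving (2, 1, 0)
e5 (invocation 8): componentwise max over VC(e1)=(1, 0, 0), VC(e4)=(0, 0, 2), +1 at T2, giving (1, 0, 3)
e7 (invocation 12): componentwise max over VC(e3)=(0, 0, 1), VC(e6)=(2, 1, 0), +1 at T0, giving (3, 1, 1)
target: VC(e7) = (3, 1, 1)

(3, 1, 1)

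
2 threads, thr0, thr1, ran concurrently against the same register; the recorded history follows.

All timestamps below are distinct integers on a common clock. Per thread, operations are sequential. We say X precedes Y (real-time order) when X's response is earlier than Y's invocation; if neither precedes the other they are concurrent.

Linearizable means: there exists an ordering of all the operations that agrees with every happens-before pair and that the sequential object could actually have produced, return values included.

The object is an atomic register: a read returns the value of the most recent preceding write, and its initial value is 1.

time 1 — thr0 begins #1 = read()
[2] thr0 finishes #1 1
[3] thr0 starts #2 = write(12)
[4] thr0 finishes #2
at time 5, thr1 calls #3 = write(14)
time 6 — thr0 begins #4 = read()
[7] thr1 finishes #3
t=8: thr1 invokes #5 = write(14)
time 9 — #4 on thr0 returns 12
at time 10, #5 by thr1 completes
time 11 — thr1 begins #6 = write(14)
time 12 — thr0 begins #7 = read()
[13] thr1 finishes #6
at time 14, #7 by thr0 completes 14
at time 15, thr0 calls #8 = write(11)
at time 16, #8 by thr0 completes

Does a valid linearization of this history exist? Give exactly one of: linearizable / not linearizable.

linearizable

witness order: #1, #2, #4, #3, #5, #6, #7, #8
after step 1 (#1 read() → 1): value 1
after step 2 (#2 write(12)): value 12
after step 3 (#4 read() → 12): value 12
after step 4 (#3 write(14)): value 14
after step 5 (#5 write(14)): value 14
after step 6 (#6 write(14)): value 14
after step 7 (#7 read() → 14): value 14
after step 8 (#8 write(11)): value 11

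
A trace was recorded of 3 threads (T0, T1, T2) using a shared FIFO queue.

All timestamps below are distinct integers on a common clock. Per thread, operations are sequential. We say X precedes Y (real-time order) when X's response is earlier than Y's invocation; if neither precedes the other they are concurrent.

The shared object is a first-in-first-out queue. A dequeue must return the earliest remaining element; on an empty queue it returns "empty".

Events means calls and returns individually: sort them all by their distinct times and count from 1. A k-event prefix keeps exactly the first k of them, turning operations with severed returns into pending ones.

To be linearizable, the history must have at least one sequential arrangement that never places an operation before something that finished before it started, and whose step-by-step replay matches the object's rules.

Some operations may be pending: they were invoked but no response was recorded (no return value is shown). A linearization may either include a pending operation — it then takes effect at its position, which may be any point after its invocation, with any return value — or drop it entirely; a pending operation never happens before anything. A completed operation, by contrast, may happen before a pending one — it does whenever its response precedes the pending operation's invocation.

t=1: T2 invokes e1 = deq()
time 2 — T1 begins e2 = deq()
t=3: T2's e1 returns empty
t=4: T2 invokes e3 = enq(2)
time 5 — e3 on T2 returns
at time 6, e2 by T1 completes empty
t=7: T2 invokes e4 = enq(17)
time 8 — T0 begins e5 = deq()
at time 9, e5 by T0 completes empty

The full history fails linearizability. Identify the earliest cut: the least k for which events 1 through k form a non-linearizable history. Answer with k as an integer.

events 1..8 are linearizable; a witness order is e1, e2, e3:
after step 1 (e1 deq() → empty): queue <>
after step 2 (e2 deq() → empty): queue <>
after step 3 (e3 enq(2)): queue <2>
event 9 — e5's response, time 9 — after it, nothing linearizes
include/drop combinations of the 1 pending operation (e4) were all tried; none helps
sample order e1, e2, e3, e5 (pending dropped) stalls at step 4 — e5 deq() → empty has no legal effect
sample order e1, e3, e2, e5 (pending dropped) stalls at step 3 — e2 deq() → empty has no legal effect

9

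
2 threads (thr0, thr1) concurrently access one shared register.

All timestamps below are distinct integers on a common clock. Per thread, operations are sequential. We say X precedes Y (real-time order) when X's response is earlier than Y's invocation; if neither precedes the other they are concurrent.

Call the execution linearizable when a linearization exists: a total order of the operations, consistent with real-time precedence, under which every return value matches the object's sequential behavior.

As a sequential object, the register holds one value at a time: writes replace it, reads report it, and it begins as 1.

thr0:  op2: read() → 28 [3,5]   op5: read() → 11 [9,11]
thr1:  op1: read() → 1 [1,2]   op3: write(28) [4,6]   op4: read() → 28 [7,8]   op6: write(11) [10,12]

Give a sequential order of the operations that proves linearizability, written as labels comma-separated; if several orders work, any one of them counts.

op1, op3, op2, op4, op6, op5

step 1: op1 read() → 1 — value 1
step 2: op3 write(28) — value 28
step 3: op2 read() → 28 — value 28
step 4: op4 read() → 28 — value 28
step 5: op6 write(11) — value 11
step 6: op5 read() → 11 — value 11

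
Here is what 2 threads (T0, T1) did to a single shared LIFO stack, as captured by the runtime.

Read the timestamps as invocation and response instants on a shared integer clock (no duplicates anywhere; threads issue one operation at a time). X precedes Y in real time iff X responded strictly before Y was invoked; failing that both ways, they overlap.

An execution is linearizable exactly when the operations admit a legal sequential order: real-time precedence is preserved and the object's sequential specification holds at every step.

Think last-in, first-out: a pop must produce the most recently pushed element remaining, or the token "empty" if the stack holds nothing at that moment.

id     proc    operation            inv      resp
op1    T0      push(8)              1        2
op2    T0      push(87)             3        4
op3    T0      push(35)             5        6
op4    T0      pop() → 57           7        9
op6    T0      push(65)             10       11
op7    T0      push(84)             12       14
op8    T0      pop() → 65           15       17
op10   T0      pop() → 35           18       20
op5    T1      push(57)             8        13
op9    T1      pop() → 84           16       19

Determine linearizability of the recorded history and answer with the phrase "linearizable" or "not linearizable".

one valid linearization: op1, op2, op3, op5, op4, op6, op7, op9, op8, op10
1. op1 push(8), leaving stack <8>
2. op2 push(87), leaving stack <8,87>
3. op3 push(35), leaving stack <8,87,35>
4. op5 push(57), leaving stack <8,87,35,57>
5. op4 pop() → 57, leaving stack <8,87,35>
6. op6 push(65), leaving stack <8,87,35,65>
7. op7 push(84), leaving stack <8,87,35,65,84>
8. op9 pop() → 84, leaving stack <8,87,35,65>
9. op8 pop() → 65, leaving stack <8,87,35>
10. op10 pop() → 35, leaving stack <8,87>

linearizable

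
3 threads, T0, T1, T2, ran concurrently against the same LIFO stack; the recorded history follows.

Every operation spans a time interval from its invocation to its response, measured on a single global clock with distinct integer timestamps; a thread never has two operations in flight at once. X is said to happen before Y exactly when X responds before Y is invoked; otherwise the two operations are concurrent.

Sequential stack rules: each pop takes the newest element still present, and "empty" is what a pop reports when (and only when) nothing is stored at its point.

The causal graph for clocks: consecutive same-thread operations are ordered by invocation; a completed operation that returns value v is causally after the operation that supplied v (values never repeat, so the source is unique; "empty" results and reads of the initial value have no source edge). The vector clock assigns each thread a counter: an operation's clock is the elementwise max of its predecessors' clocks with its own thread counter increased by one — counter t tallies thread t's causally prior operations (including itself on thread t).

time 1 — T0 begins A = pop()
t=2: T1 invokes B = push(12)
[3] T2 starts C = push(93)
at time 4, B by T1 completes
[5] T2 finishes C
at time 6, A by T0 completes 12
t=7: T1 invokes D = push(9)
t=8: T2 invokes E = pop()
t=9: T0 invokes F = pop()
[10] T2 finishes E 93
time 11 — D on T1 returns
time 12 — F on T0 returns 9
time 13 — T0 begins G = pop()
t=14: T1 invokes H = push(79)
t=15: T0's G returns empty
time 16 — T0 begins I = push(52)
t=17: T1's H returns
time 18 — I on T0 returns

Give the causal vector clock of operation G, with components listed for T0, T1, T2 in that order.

VC(C, invoked at 3): no causal predecessors; +1 on T2 → (0, 0, 1)
VC(B, invoked at 2): no causal predecessors; +1 on T1 → (0, 1, 0)
VC(E, invoked at 8): max of VC(C)=(0, 0, 1), then +1 on thread T2 → (0, 0, 2)
VC(D, invoked at 7): max of VC(B)=(0, 1, 0), then +1 on thread T1 → (0, 2, 0)
VC(A, invoked at 1): max of VC(B)=(0, 1, 0), then +1 on thread T0 → (1, 1, 0)
VC(H, invoked at 14): max of VC(D)=(0, 2, 0), then +1 on thread T1 → (0, 3, 0)
VC(F, invoked at 9): max of VC(A)=(1, 1, 0), VC(D)=(0, 2, 0), then +1 on thread T0 → (2, 2, 0)
VC(G, invoked at 13): max of VC(F)=(2, 2, 0), then +1 on thread T0 → (3, 2, 0)
VC(I, invoked at 16): max of VC(G)=(3, 2, 0), then +1 on thread T0 → (4, 2, 0)
target: VC(G) = (3, 2, 0)

(3, 2, 0)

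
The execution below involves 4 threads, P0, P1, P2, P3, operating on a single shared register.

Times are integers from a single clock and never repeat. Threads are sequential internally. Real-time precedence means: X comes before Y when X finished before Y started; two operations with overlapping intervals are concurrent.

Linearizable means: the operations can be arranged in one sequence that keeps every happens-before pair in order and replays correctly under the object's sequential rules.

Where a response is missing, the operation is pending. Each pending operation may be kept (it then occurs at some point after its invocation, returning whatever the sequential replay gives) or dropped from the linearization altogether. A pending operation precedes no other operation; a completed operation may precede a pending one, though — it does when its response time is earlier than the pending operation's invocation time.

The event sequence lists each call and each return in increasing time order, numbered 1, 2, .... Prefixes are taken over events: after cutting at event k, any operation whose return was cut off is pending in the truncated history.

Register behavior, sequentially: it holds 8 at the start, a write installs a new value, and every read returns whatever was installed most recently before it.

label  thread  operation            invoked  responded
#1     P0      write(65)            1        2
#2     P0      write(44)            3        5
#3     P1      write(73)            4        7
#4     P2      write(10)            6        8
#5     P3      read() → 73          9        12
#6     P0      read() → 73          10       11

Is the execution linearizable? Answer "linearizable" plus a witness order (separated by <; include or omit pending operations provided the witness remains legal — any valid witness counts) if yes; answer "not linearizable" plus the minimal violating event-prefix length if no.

1. #1 write(65), leaving value 65
2. #2 write(44), leaving value 44
3. #4 write(10), leaving value 10
4. #3 write(73), leaving value 73
5. #5 read() → 73, leaving value 73
6. #6 read() → 73, leaving value 73

linearizable — witness: #1 < #2 < #4 < #3 < #5 < #6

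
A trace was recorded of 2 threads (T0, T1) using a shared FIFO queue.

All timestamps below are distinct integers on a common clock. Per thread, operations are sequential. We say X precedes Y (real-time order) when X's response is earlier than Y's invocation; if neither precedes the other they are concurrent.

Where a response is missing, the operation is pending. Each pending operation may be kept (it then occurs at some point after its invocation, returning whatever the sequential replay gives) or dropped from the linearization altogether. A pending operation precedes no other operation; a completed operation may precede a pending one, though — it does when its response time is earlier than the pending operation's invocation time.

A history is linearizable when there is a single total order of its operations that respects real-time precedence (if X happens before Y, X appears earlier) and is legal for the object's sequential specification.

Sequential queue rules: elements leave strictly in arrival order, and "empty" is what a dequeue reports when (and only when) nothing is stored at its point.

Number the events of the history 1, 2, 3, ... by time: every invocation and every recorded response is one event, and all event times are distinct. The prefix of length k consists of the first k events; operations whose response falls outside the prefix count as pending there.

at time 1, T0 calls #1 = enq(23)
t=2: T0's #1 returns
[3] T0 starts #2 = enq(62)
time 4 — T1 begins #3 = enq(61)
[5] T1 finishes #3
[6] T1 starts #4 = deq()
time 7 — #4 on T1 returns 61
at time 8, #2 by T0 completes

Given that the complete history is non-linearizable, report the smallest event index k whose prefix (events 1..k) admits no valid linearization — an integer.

a valid linearization of events 1..6 exists, for instance #1, #2, #3:
after step 1 (#1 enq(23)): queue <23>
after step 2 (#2 enq(62) (pending, included)): queue <23,62>
after step 3 (#3 enq(61)): queue <23,62,61>
adding event 7 (#4 responds at 7) leaves no legal real-time order
include/drop combinations of the 1 pending operation (#2) were all tried; none helps
one such order, #1, #3, #4 (pending dropped), breaks at step 3 where #4 deq() → 61 is illegal

7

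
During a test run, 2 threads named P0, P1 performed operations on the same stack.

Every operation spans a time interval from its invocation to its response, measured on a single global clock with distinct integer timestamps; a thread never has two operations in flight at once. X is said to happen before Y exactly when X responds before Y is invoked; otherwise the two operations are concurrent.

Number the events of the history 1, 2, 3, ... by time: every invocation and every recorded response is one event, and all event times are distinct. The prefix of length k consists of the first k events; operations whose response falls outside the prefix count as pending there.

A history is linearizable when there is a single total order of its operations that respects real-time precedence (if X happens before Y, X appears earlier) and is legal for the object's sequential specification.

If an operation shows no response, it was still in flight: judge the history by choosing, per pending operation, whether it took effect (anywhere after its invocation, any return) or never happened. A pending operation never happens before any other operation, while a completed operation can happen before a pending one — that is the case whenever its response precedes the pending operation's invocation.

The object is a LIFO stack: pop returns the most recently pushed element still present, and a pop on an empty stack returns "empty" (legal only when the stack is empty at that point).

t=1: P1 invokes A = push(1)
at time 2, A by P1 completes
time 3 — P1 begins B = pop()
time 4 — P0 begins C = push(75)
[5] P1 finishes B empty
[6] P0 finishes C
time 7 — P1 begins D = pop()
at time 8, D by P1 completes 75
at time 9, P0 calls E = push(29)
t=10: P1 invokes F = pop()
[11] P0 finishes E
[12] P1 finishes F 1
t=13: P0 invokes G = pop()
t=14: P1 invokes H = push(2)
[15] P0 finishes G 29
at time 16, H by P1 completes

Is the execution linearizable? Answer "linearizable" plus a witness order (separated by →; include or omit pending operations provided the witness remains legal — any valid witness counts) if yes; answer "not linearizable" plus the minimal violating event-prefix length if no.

not linearizable — minimal violating prefix: 5 events

events 1..4 are fine; event 5 — the response of B at time 5 — makes the prefix non-linearizable
one real-time candidate order over the 2 completed operations — the stack replay rejects it
no completion choice of the 1 pending operation (C) rescues it — every subset was tried
e.g. A, B (pending dropped): illegal at step 2, since B pop() → empty cannot apply there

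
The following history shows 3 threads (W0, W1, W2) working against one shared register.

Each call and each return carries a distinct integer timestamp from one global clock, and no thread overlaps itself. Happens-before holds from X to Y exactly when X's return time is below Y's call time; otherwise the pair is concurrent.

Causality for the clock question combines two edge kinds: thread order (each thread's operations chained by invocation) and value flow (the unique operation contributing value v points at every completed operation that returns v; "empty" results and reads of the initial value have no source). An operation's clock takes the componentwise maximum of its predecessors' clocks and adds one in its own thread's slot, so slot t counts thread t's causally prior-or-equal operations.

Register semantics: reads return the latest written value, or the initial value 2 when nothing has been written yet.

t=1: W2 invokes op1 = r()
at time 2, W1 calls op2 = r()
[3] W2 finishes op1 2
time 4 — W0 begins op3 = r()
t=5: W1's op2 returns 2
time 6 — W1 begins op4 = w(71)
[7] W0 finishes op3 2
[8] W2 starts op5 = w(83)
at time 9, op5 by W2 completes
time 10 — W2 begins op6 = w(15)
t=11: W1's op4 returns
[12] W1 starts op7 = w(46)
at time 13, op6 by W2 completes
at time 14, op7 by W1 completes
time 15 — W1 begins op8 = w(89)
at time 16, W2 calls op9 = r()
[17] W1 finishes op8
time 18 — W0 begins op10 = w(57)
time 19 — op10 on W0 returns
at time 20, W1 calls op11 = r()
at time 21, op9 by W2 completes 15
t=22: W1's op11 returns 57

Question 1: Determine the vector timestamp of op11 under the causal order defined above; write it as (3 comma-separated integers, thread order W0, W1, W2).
(2, 5, 0)

invoked at 1, op1 has no predecessors; its own W2 bump gives (0, 0, 1)
invoked at 2, op2 has no predecessors; its own W1 bump gives (0, 1, 0)
invoked at 4, op3 has no predecessors; its own W0 bump gives (1, 0, 0)
VC(op5, invoked at 8): max of VC(op1)=(0, 0, 1), then +1 on thread W2 → (0, 0, 2)
VC(op4, invoked at 6): max of VC(op2)=(0, 1, 0), then +1 on thread W1 → (0, 2, 0)
VC(op10, invoked at 18): max of VC(op3)=(1, 0, 0), then +1 on thread W0 → (2, 0, 0)
VC(op6, invoked at 10): max of VC(op5)=(0, 0, 2), then +1 on thread W2 → (0, 0, 3)
VC(op7, invoked at 12): max of VC(op4)=(0, 2, 0), then +1 on thread W1 → (0, 3, 0)
VC(op9, invoked at 16): max of VC(op6)=(0, 0, 3), then +1 on thread W2 → (0, 0, 4)
VC(op8, invoked at 15): max of VC(op7)=(0, 3, 0), then +1 on thread W1 → (0, 4, 0)
VC(op11, invoked at 20): max of VC(op8)=(0, 4, 0), VC(op10)=(2, 0, 0), then +1 on thread W1 → (2, 5, 0)
target: VC(op11) = (2, 5, 0)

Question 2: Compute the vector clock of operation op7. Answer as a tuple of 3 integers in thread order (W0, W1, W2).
(0, 3, 0)

op1, invoked 1, has no incoming edges; only W2's bump applies → (0, 0, 1)
op2, invoked 2, has no incoming edges; only W1's bump applies → (0, 1, 0)
op3, invoked 4, has no incoming edges; only W0's bump applies → (1, 0, 0)
invoked at 8, op5 merges VC(op1)=(0, 0, 1) and bumps W2's slot → (0, 0, 2)
invoked at 6, op4 merges VC(op2)=(0, 1, 0) and bumps W1's slot → (0, 2, 0)
invoked at 18, op10 merges VC(op3)=(1, 0, 0) and bumps W0's slot → (2, 0, 0)
invoked at 10, op6 merges VC(op5)=(0, 0, 2) and bumps W2's slot → (0, 0, 3)
invoked at 12, op7 merges VC(op4)=(0, 2, 0) and bumps W1's slot → (0, 3, 0)
invoked at 16, op9 merges VC(op6)=(0, 0, 3) and bumps W2's slot → (0, 0, 4)
invoked at 15, op8 merges VC(op7)=(0, 3, 0) and bumps W1's slot → (0, 4, 0)
invoked at 20, op11 merges VC(op8)=(0, 4, 0), VC(op10)=(2, 0, 0) and bumps W1's slot → (2, 5, 0)
target: VC(op7) = (0, 3, 0)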